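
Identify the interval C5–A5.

The letter names run C→A, a span of 5 letter steps, so the interval is some kind of sixth.
C to A is 9 semitones. A major sixth is 9, so 9 makes it major.

major sixth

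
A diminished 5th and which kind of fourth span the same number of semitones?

augmented

A diminished fifth spans 6 semitones.
A fourth spanning 6 semitones is augmented (the perfect fourth is 5).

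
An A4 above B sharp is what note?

B up a perfect fourth is E, so the target letter is E.
From B#, an augmented fourth is 6 semitones up: E##.

E##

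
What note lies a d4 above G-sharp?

C

A fourth above G lands on the letter C.
A diminished fourth spans 4 semitones, so G# moves to pitch class 0. On the letter C that is C.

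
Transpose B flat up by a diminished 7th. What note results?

Abb

A seventh above B lands on the letter A.
A diminished seventh spans 9 semitones, so Bb moves to pitch class 7. On the letter A that is Abb.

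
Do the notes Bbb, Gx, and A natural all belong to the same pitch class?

Yes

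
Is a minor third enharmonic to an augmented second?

A minor third spans 3 semitones; an augmented second spans 3.
They are enharmonically equivalent.

Yes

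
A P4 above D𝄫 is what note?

Gbb

A fourth above D lands on the letter G.
A perfect fourth spans 5 semitones, so Dbb moves to pitch class 5. On the letter G that is Gbb.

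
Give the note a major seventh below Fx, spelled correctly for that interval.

G#

F down a major seventh is Gb, so the target letter is G.
From F##, a major seventh is 11 semitones down: G#.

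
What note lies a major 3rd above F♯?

F up a major third is A, so the target letter is A.
From F#, a major third is 4 semitones up: A#.

A#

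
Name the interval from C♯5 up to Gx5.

Counting letters C–D–E–F–G gives a fifth.
C#→G## = 8 semitones, 1 wider than the perfect fifth (7), so augmented.

augmented fifth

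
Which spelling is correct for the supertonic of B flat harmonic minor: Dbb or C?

C

Each scale degree takes a distinct letter name. Degree 2 of a scale on B must use the letter C.
C and Dbb are enharmonically the same pitch, but only C uses the letter C, so it is the correct spelling here.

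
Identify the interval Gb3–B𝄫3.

Counting letters G–A–B gives a third.
Gb→Bbb = 3 semitones, 1 narrower than the major third (4), so minor.

minor third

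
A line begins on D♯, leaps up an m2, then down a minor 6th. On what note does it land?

A minor second up from D# is E (letter E, 1 semitone up).
A minor sixth down from E is G# (letter G, 8 semitones down).

G#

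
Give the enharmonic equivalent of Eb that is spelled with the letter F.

Eb is pitch class 3. The letter F alone is pitch class 5.
To reach pitch class 3 from F requires an offset of -2 semitones, i.e. double flat: Fbb.

Fbb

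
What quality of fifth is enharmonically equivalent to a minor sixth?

augmented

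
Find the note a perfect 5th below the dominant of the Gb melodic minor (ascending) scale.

The dominant of Gb melodic minor (ascending) is Db.
A perfect fifth (7 semitones) below Db lands on the letter G, giving Gb.

Gb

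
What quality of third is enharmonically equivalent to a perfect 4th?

A perfect fourth spans 5 semitones.
A third spanning 5 semitones is augmented (the major third is 4).

augmented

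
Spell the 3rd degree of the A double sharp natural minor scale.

C##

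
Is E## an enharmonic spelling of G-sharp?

Two spellings are enharmonically equivalent only if they share a pitch class.
Here E## → 6, G# → 8; 6 ≠ 8, so they are not.

No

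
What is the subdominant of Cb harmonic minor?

The Cb harmonic minor scale runs Cb Db Ebb Fb Gb Abb Bb.
Degree 4 is Fb.

Fb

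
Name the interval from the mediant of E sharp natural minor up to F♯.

minor seventh

The mediant of E# natural minor is G#.
G# up to F#: letters G→F make it a seventh; 10 semitones makes it minor.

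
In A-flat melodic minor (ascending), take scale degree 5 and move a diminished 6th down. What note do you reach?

G#

Scale degree 5 of Ab melodic minor (ascending) is Eb.
A diminished sixth (7 semitones) below Eb lands on the letter G, giving G#.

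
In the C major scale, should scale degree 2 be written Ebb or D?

D

Each scale degree takes a distinct letter name. Degree 2 of a scale on C must use the letter D.
D and Ebb are enharmonically the same pitch, but only D uses the letter D, so it is the correct spelling here.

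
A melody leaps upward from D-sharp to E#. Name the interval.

major second

The letter names run D→E, a span of 1 letter step, so the interval is some kind of second.
D# to E# is 2 semitones. A major second is 2, so 2 makes it major.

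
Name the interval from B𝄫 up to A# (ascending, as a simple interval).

The letter names run B→A, a span of 6 letter steps, so the interval is some kind of seventh.
Bbb to A# is 13 semitones. A major seventh is 11, so 13 makes it doubly augmented.

doubly augmented seventh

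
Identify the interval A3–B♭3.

minor second

The letter names run A→B, a span of 1 letter step, so the interval is some kind of second.
A to Bb is 1 semitone. A major second is 2, so 1 makes it minor.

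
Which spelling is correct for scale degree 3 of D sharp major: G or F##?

Each scale degree takes a distinct letter name. Degree 3 of a scale on D must use the letter F.
F## and G are enharmonically the same pitch, but only F## uses the letter F, so it is the correct spelling here.

F##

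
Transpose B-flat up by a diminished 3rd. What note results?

Dbb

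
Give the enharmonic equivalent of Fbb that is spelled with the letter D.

D#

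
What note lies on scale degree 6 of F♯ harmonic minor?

Degree 6 takes the letter 5 steps above F, which is D.
In harmonic minor, degree 6 sits 8 semitones above the tonic. F# + 8 semitones is pitch class 2, spelled on D as D.

D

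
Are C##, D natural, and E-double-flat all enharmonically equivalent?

Yes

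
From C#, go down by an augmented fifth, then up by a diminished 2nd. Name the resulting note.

An augmented fifth down from C# is F (letter F, 8 semitones down).
A diminished second up from F is Gbb (letter G, 0 semitones up).

Gbb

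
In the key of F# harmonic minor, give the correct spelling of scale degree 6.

D

Degree 6 takes the letter 5 steps above F, which is D.
In harmonic minor, degree 6 sits 8 semitones above the tonic. F# + 8 semitones is pitch class 2, spelled on D as D.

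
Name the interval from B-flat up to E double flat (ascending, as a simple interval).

diminished fourth

Counting letters B–C–D–E gives a fourth.
Bb→Ebb = 4 semitones, 1 narrower than the perfect fourth (5), so diminished.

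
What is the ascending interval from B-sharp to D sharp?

Counting letters B–C–D gives a third.
B#→D# = 3 semitones, 1 narrower than the major third (4), so minor.

minor third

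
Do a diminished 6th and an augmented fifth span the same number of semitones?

A diminished sixth spans 7 semitones; an augmented fifth spans 8.
The spans differ, so they are not enharmonic equivalents.

No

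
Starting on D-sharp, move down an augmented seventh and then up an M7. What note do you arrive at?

D

An augmented seventh down from D# is Eb (letter E, 12 semitones down).
A major seventh up from Eb is D (letter D, 11 semitones up).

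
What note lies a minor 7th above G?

A seventh above G lands on the letter F.
A minor seventh spans 10 semitones, so G moves to pitch class 5. On the letter F that is F.

F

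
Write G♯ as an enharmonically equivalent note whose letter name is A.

Ab

Plain A sits 1 semitone above G#, so on the letter A the same pitch needs a flat: Ab.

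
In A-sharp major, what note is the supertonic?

Degree 2 takes the letter 1 step above A, which is B.
In major, degree 2 sits 2 semitones above the tonic. A# + 2 semitones is pitch class 0, spelled on B as B#.

B#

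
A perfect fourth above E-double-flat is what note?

Abb

E up a perfect fourth is A, so the target letter is A.
From Ebb, a perfect fourth is 5 semitones up: Abb.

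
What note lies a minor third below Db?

Bb

A third below D lands on the letter B.
A minor third spans 3 semitones, so Db moves to pitch class 10. On the letter B that is Bb.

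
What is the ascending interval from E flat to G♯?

Counting letters E–F–G gives a third.
Eb→G# = 5 semitones, 1 wider than the major third (4), so augmented.

augmented third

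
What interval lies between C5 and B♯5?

Counting letters C–D–E–F–G–A–B gives a seventh.
C→B# = 12 semitones, 1 wider than the major seventh (11), so augmented.

augmented seventh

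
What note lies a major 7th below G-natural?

A seventh below G lands on the letter A.
A major seventh spans 11 semitones, so G moves to pitch class 8. On the letter A that is Ab.

Ab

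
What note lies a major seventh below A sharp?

B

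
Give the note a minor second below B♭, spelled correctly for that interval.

A second below B lands on the letter A.
A minor second spans 1 semitone, so Bb moves to pitch class 9. On the letter A that is A.

A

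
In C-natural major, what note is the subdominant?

The C major scale runs C D E F G A B.
Degree 4 is F.

F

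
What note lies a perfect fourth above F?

F up a perfect fourth is Bb, so the target letter is B.
From F, a perfect fourth is 5 semitones up: Bb.

Bb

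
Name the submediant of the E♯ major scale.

C##

The E# major scale runs E# F## G## A# B# C## D##.
Degree 6 is C##.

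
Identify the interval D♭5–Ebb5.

Counting letters D–E gives a second.
Db→Ebb = 1 semitone, 1 narrower than the major second (2), so minor.

minor second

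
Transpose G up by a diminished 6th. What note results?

Ebb

A sixth above G lands on the letter E.
A diminished sixth spans 7 semitones, so G moves to pitch class 2. On the letter E that is Ebb.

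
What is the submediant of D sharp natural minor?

Degree 6 takes the letter 5 steps above D, which is B.
In natural minor, degree 6 sits 8 semitones above the tonic. D# + 8 semitones is pitch class 11, spelled on B as B.

B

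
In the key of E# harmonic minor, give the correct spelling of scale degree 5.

B#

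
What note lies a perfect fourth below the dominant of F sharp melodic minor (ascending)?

G#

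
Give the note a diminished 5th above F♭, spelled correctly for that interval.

A fifth above F lands on the letter C.
A diminished fifth spans 6 semitones, so Fb moves to pitch class 10. On the letter C that is Cbb.

Cbb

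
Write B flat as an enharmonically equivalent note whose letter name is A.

Bb is pitch class 10. The letter A alone is pitch class 9.
To reach pitch class 10 from A requires an offset of +1 semitone, i.e. sharp: A#.

A#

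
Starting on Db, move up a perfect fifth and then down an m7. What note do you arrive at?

Bb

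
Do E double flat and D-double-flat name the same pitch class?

Ebb is pitch class 2; Dbb is pitch class 0.
The pitch classes differ (2 vs. 0), so they are not enharmonic equivalents.

No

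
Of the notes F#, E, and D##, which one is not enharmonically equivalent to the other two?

In 12-tone equal temperament, enharmonic equivalents share a pitch class. F# is pitch class 6; E is pitch class 4; D## is pitch class 4.
E and D## share pitch class 4, while F# is pitch class 6.

F#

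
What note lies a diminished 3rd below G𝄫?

A third below G lands on the letter E.
A diminished third spans 2 semitones, so Gbb moves to pitch class 3. On the letter E that is Eb.

Eb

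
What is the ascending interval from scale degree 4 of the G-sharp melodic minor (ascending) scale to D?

minor second

Scale degree 4 of G# melodic minor (ascending) is C#.
C# up to D: letters C→D make it a second; 1 semitone makes it minor.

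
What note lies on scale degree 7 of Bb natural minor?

Degree 7 takes the letter 6 steps above B, which is A.
In natural minor, degree 7 sits 10 semitones above the tonic. Bb + 10 semitones is pitch class 8, spelled on A as Ab.

Ab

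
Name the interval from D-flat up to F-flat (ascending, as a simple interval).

minor third

Counting letters D–E–F gives a third.
Db→Fb = 3 semitones, 1 narrower than the major third (4), so minor.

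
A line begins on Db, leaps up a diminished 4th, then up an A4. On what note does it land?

A diminished fourth up from Db is Gbb (letter G, 4 semitones up).
An augmented fourth up from Gbb is Cb (letter C, 6 semitones up).

Cb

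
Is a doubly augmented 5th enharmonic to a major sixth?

Yes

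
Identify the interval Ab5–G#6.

The letter names run A→G, a span of 6 letter steps, so the interval is some kind of seventh.
Ab to G# is 12 semitones. A major seventh is 11, so 12 makes it augmented.

augmented seventh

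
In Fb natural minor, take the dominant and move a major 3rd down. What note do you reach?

The dominant of Fb natural minor is Cb.
A major third (4 semitones) below Cb lands on the letter A, giving Abb.

Abb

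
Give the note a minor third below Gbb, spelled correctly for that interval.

A third below G lands on the letter E.
A minor third spans 3 semitones, so Gbb moves to pitch class 2. On the letter E that is Ebb.

Ebb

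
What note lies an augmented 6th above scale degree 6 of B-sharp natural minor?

E##

Scale degree 6 of B# natural minor is G#.
An augmented sixth (10 semitones) above G# lands on the letter E, giving E##.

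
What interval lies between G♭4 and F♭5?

Counting letters G–A–B–C–D–E–F gives a seventh.
Gb→Fb = 10 semitones, 1 narrower than the major seventh (11), so minor.

minor seventh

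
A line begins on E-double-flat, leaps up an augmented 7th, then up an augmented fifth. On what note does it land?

An augmented seventh up from Ebb is D (letter D, 12 semitones up).
An augmented fifth up from D is A# (letter A, 8 semitones up).

A#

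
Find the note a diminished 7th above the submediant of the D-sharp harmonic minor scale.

The submediant of D# harmonic minor is B.
A diminished seventh (9 semitones) above B lands on the letter A, giving Ab.

Ab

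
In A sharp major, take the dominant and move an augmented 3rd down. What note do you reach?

C

The dominant of A# major is E#.
An augmented third (5 semitones) below E# lands on the letter C, giving C.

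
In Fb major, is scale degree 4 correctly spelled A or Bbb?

Each scale degree takes a distinct letter name. Degree 4 of a scale on F must use the letter B.
Bbb and A are enharmonically the same pitch, but only Bbb uses the letter B, so it is the correct spelling here.

Bbb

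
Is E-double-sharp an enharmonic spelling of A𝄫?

Two spellings are enharmonically equivalent only if they share a pitch class.
Here E## → 6, Abb → 7; 6 ≠ 7, so they are not.

No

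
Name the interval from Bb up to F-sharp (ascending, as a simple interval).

Counting letters B–C–D–E–F gives a fifth.
Bb→F# = 8 semitones, 1 wider than the perfect fifth (7), so augmented.

augmented fifth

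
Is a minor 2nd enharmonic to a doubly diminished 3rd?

Yes

A minor second spans 1 semitone; a doubly diminished third spans 1.
They are enharmonically equivalent.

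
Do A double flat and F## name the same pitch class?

Abb = pitch class 7 and F## = pitch class 7 — the same pitch class, so they are enharmonic equivalents.

Yes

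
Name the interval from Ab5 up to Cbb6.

diminished third

The letter names run A→C, a span of 2 letter steps, so the interval is some kind of third.
Ab to Cbb is 2 semitones. A major third is 4, so 2 makes it diminished.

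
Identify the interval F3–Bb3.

Counting letters F–G–A–B gives a fourth.
F→Bb = 5 semitones, exactly the perfect fourth.

perfect fourth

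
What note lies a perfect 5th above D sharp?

A#

A fifth above D lands on the letter A.
A perfect fifth spans 7 semitones, so D# moves to pitch class 10. On the letter A that is A#.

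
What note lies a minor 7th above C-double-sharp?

B#

A seventh above C lands on the letter B.
A minor seventh spans 10 semitones, so C## moves to pitch class 0. On the letter B that is B#.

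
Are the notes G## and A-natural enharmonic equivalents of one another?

G## is pitch class 9; A is pitch class 9.
All spellings map to pitch class 9, so they are enharmonically equivalent.

Yes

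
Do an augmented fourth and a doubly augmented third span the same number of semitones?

Yes

An augmented fourth spans 6 semitones; a doubly augmented third spans 6.
They are enharmonically equivalent.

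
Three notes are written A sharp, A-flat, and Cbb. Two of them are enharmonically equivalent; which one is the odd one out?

Ab

In 12-tone equal temperament, enharmonic equivalents share a pitch class. A# is pitch class 10; Ab is pitch class 8; Cbb is pitch class 10.
A# and Cbb share pitch class 10, while Ab is pitch class 8.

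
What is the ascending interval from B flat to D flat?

minor third

The letter names run B→D, a span of 2 letter steps, so the interval is some kind of third.
Bb to Db is 3 semitones. A major third is 4, so 3 makes it minor.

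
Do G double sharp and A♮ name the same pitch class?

G## is pitch class 9; A is pitch class 9.
All spellings map to pitch class 9, so they are enharmonically equivalent.

Yes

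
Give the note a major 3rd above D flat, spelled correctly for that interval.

A third above D lands on the letter F.
A major third spans 4 semitones, so Db moves to pitch class 5. On the letter F that is F.

F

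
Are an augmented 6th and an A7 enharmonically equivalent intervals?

No

An augmented sixth spans 10 semitones; an augmented seventh spans 12.
The spans differ, so they are not enharmonic equivalents.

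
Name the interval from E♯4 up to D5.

The letter names run E→D, a span of 6 letter steps, so the interval is some kind of seventh.
E# to D is 9 semitones. A major seventh is 11, so 9 makes it diminished.

diminished seventh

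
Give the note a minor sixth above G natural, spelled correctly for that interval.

A sixth above G lands on the letter E.
A minor sixth spans 8 semitones, so G moves to pitch class 3. On the letter E that is Eb.

Eb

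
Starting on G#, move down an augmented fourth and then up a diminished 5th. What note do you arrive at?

An augmented fourth down from G# is D (letter D, 6 semitones down).
A diminished fifth up from D is Ab (letter A, 6 semitones up).

Ab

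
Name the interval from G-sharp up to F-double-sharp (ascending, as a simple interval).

major seventh

The letter names run G→F, a span of 6 letter steps, so the interval is some kind of seventh.
G# to F## is 11 semitones. A major seventh is 11, so 11 makes it major.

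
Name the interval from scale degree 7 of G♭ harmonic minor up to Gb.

minor second

Scale degree 7 of Gb harmonic minor is F.
F up to Gb: letters F→G make it a second; 1 semitone makes it minor.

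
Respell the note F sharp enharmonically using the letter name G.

Gb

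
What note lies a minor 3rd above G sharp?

G up a major third is B, so the target letter is B.
From G#, a minor third is 3 semitones up: B.

B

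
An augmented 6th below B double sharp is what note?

A sixth below B lands on the letter D.
An augmented sixth spans 10 semitones, so B## moves to pitch class 3. On the letter D that is D#.

D#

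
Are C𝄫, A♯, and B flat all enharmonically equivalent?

Yes

Cbb = pitch class 10 and A# = pitch class 10 and Bb = pitch class 10 — the same pitch class, so they are enharmonic equivalents.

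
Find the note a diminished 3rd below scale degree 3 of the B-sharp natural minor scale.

B##

Scale degree 3 of B# natural minor is D#.
A diminished third (2 semitones) below D# lands on the letter B, giving B##.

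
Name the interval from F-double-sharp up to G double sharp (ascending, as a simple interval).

major second

The letter names run F→G, a span of 1 letter step, so the interval is some kind of second.
F## to G## is 2 semitones. A major second is 2, so 2 makes it major.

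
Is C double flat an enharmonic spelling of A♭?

No

Two spellings are enharmonically equivalent only if they share a pitch class.
Here Cbb → 10, Ab → 8; 8 ≠ 10, so they are not.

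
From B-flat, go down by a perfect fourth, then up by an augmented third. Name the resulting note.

A perfect fourth down from Bb is F (letter F, 5 semitones down).
An augmented third up from F is A# (letter A, 5 semitones up).

A#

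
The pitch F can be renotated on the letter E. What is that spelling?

Plain E sits 1 semitone below F, so on the letter E the same pitch needs a sharp: E#.

E#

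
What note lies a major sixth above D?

A sixth above D lands on the letter B.
A major sixth spans 9 semitones, so D moves to pitch class 11. On the letter B that is B.

B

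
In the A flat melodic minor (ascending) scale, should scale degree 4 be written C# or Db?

Db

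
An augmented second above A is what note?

A up a major second is B, so the target letter is B.
From A, an augmented second is 3 semitones up: B#.

B#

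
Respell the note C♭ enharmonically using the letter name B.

B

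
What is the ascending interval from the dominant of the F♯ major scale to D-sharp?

major second

The dominant of F# major is C#.
C# up to D#: letters C→D make it a second; 2 semitones makes it major.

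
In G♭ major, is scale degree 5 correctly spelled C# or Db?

Db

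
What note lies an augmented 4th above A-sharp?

D##

A fourth above A lands on the letter D.
An augmented fourth spans 6 semitones, so A# moves to pitch class 4. On the letter D that is D##.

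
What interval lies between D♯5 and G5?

diminished fourth

The letter names run D→G, a span of 3 letter steps, so the interval is some kind of fourth.
D# to G is 4 semitones. A perfect fourth is 5, so 4 makes it diminished.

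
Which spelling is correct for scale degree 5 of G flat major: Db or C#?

Each scale degree takes a distinct letter name. Degree 5 of a scale on G must use the letter D.
Db and C# are enharmonically the same pitch, but only Db uses the letter D, so it is the correct spelling here.

Db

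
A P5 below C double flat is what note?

Fbb

C down a perfect fifth is F, so the target letter is F.
From Cbb, a perfect fifth is 7 semitones down: Fbb.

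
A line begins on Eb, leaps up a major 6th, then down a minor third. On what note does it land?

A major sixth up from Eb is C (letter C, 9 semitones up).
A minor third down from C is A (letter A, 3 semitones down).

A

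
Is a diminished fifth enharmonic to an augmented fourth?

Yes

A diminished fifth spans 6 semitones; an augmented fourth spans 6.
They are enharmonically equivalent.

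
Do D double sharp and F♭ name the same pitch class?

D## = pitch class 4 and Fb = pitch class 4 — the same pitch class, so they are enharmonic equivalents.

Yes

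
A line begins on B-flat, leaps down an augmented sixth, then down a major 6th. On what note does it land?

An augmented sixth down from Bb is Dbb (letter D, 10 semitones down).
A major sixth down from Dbb is Fbb (letter F, 9 semitones down).

Fbb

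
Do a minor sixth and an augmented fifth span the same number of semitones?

Yes

A minor sixth spans 8 semitones; an augmented fifth spans 8.
They are enharmonically equivalent.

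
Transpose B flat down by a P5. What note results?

Eb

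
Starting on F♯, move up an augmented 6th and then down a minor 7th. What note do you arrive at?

An augmented sixth up from F# is D## (letter D, 10 semitones up).
A minor seventh down from D## is E## (letter E, 10 semitones down).

E##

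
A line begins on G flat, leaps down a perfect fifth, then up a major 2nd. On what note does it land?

Db

A perfect fifth down from Gb is Cb (letter C, 7 semitones down).
A major second up from Cb is Db (letter D, 2 semitones up).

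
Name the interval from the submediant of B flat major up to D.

The submediant of Bb major is G.
G up to D: letters G→D make it a fifth; 7 semitones makes it perfect.

perfect fifth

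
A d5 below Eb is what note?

A fifth below E lands on the letter A.
A diminished fifth spans 6 semitones, so Eb moves to pitch class 9. On the letter A that is A.

A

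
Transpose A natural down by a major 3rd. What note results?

F

A down a major third is F, so the target letter is F.
From A, a major third is 4 semitones down: F.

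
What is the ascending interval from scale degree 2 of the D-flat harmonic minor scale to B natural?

augmented fifth

Scale degree 2 of Db harmonic minor is Eb.
Eb up to B: letters E→B make it a fifth; 8 semitones makes it augmented.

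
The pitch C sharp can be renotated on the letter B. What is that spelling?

B##

Plain B sits 2 semitones below C#, so on the letter B the same pitch needs a double sharp: B##.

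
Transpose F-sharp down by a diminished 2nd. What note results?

A second below F lands on the letter E.
A diminished second spans 0 semitones, so F# moves to pitch class 6. On the letter E that is E##.

E##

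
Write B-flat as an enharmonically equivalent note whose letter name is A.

A#

Bb is pitch class 10. The letter A alone is pitch class 9.
To reach pitch class 10 from A requires an offset of +1 semitone, i.e. sharp: A#.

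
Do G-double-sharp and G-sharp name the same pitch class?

No

Two spellings are enharmonically equivalent only if they share a pitch class.
Here G## → 9, G# → 8; 8 ≠ 9, so they are not.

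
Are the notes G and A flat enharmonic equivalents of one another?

No

Two spellings are enharmonically equivalent only if they share a pitch class.
Here G → 7, Ab → 8; 7 ≠ 8, so they are not.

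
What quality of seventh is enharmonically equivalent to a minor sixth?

A minor sixth spans 8 semitones.
A seventh spanning 8 semitones is doubly diminished (the major seventh is 11).

doubly diminished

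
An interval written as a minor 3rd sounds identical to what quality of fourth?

A minor third spans 3 semitones.
A fourth spanning 3 semitones is doubly diminished (the perfect fourth is 5).

doubly diminished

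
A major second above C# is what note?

A second above C lands on the letter D.
A major second spans 2 semitones, so C# moves to pitch class 3. On the letter D that is D#.

D#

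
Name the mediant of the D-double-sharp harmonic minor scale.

F##

Degree 3 takes the letter 2 steps above D, which is F.
In harmonic minor, degree 3 sits 3 semitones above the tonic. D## + 3 semitones is pitch class 7, spelled on F as F##.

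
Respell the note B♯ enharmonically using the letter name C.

B# is pitch class 0. The letter C alone is pitch class 0.
Pitch class 0 on C needs no accidental: C.

C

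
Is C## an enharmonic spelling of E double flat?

C## = pitch class 2 and Ebb = pitch class 2 — the same pitch class, so they are enharmonic equivalents.

Yes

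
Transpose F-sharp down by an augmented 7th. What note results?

A seventh below F lands on the letter G.
An augmented seventh spans 12 semitones, so F# moves to pitch class 6. On the letter G that is Gb.

Gb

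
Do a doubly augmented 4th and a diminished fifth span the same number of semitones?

A doubly augmented fourth spans 7 semitones; a diminished fifth spans 6.
The spans differ, so they are not enharmonic equivalents.

No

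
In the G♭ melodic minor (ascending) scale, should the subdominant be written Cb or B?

Each scale degree takes a distinct letter name. Degree 4 of a scale on G must use the letter C.
Cb and B are enharmonically the same pitch, but only Cb uses the letter C, so it is the correct spelling here.

Cb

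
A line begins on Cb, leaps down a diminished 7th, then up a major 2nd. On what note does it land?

E

A diminished seventh down from Cb is D (letter D, 9 semitones down).
A major second up from D is E (letter E, 2 semitones up).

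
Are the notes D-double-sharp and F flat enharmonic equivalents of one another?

D## = pitch class 4 and Fb = pitch class 4 — the same pitch class, so they are enharmonic equivalents.

Yes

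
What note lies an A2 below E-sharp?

D

E down a major second is D, so the target letter is D.
From E#, an augmented second is 3 semitones down: D.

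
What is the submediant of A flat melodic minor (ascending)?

The Ab melodic minor (ascending) scale runs Ab Bb Cb Db Eb F G.
Degree 6 is F.

F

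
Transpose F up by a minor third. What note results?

Ab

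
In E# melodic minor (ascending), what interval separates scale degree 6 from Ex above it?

Scale degree 6 of E# melodic minor (ascending) is C##.
C## up to E##: letters C→E make it a third; 4 semitones makes it major.

major third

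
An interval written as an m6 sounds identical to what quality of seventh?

doubly diminished

A minor sixth spans 8 semitones.
A seventh spanning 8 semitones is doubly diminished (the major seventh is 11).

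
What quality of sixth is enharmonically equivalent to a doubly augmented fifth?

major

A doubly augmented fifth spans 9 semitones.
A sixth spanning 9 semitones is major (the major sixth is 9).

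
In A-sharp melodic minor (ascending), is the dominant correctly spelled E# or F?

E#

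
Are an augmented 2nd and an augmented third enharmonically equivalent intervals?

No

An augmented second spans 3 semitones; an augmented third spans 5.
The spans differ, so they are not enharmonic equivalents.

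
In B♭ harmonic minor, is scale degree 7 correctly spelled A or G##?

A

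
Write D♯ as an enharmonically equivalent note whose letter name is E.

D# is pitch class 3. The letter E alone is pitch class 4.
To reach pitch class 3 from E requires an offset of -1 semitone, i.e. flat: Eb.

Eb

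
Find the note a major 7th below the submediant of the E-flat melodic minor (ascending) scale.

The submediant of Eb melodic minor (ascending) is C.
A major seventh (11 semitones) below C lands on the letter D, giving Db.

Db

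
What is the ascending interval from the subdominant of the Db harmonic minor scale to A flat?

major second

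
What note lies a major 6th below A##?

C##

A sixth below A lands on the letter C.
A major sixth spans 9 semitones, so A## moves to pitch class 2. On the letter C that is C##.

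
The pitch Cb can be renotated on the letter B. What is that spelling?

Plain B sits at the same pitch as Cb, so on the letter B the same pitch needs a natural: B.

B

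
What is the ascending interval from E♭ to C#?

augmented sixth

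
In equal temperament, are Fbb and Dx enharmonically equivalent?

No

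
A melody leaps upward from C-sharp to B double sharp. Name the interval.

Counting letters C–D–E–F–G–A–B gives a seventh.
C#→B## = 12 semitones, 1 wider than the major seventh (11), so augmented.

augmented seventh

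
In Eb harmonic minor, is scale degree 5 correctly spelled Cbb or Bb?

Bb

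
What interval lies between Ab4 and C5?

major third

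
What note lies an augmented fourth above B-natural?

E#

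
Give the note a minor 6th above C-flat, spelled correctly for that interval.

A sixth above C lands on the letter A.
A minor sixth spans 8 semitones, so Cb moves to pitch class 7. On the letter A that is Abb.

Abb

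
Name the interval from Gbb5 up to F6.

augmented seventh

Counting letters G–A–B–C–D–E–F gives a seventh.
Gbb→F = 12 semitones, 1 wider than the major seventh (11), so augmented.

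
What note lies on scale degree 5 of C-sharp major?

G#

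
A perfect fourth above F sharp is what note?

B

A fourth above F lands on the letter B.
A perfect fourth spans 5 semitones, so F# moves to pitch class 11. On the letter B that is B.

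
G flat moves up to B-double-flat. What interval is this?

minor third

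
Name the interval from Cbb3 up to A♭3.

The letter names run C→A, a span of 5 letter steps, so the interval is some kind of sixth.
Cbb to Ab is 10 semitones. A major sixth is 9, so 10 makes it augmented.

augmented sixth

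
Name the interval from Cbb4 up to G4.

doubly augmented fifth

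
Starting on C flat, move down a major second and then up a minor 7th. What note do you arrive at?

A major second down from Cb is Bbb (letter B, 2 semitones down).
A minor seventh up from Bbb is Abb (letter A, 10 semitones up).

Abb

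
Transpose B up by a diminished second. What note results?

Cb

A second above B lands on the letter C.
A diminished second spans 0 semitones, so B moves to pitch class 11. On the letter C that is Cb.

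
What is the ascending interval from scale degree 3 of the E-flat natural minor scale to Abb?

minor second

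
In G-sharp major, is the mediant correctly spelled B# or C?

B#

Each scale degree takes a distinct letter name. Degree 3 of a scale on G must use the letter B.
B# and C are enharmonically the same pitch, but only B# uses the letter B, so it is the correct spelling here.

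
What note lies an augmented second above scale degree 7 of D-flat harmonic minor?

D#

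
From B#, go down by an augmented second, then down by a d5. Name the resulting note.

D#

An augmented second down from B# is A (letter A, 3 semitones down).
A diminished fifth down from A is D# (letter D, 6 semitones down).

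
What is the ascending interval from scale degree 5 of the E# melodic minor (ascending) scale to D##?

Scale degree 5 of E# melodic minor (ascending) is B#.
B# up to D##: letters B→D make it a third; 4 semitones makes it major.

major third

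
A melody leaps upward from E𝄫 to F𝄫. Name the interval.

Counting letters E–F gives a second.
Ebb→Fbb = 1 semitone, 1 narrower than the major second (2), so minor.

minor second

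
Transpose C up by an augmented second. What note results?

C up a major second is D, so the target letter is D.
From C, an augmented second is 3 semitones up: D#.

D#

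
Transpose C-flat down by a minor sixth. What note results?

Eb

A sixth below C lands on the letter E.
A minor sixth spans 8 semitones, so Cb moves to pitch class 3. On the letter E that is Eb.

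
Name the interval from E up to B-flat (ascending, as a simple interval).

The letter names run E→B, a span of 4 letter steps, so the interval is some kind of fifth.
E to Bb is 6 semitones. A perfect fifth is 7, so 6 makes it diminished.

diminished fifth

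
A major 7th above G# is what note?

F##

A seventh above G lands on the letter F.
A major seventh spans 11 semitones, so G# moves to pitch class 7. On the letter F that is F##.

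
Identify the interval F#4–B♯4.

augmented fourth

The letter names run F→B, a span of 3 letter steps, so the interval is some kind of fourth.
F# to B# is 6 semitones. A perfect fourth is 5, so 6 makes it augmented.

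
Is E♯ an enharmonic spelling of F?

Yes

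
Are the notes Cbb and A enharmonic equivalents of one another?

No

Cbb is pitch class 10; A is pitch class 9.
The pitch classes differ (10 vs. 9), so they are not enharmonic equivalents.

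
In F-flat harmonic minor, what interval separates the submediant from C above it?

The submediant of Fb harmonic minor is Dbb.
Dbb up to C: letters D→C make it a seventh; 12 semitones makes it augmented.

augmented seventh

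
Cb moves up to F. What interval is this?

Counting letters C–D–E–F gives a fourth.
Cb→F = 6 semitones, 1 wider than the perfect fourth (5), so augmented.

augmented fourth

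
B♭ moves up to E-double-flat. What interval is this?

diminished fourth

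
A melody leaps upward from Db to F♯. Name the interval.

The letter names run D→F, a span of 2 letter steps, so the interval is some kind of third.
Db to F# is 5 semitones. A major third is 4, so 5 makes it augmented.

augmented third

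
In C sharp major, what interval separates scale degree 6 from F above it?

Scale degree 6 of C# major is A#.
A# up to F: letters A→F make it a sixth; 7 semitones makes it diminished.

diminished sixth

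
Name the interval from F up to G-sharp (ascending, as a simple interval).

augmented second

Counting letters F–G gives a second.
F→G# = 3 semitones, 1 wider than the major second (2), so augmented.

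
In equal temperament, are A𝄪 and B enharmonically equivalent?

A## = pitch class 11 and B = pitch class 11 — the same pitch class, so they are enharmonic equivalents.

Yes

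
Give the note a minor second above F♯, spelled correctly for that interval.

G

A second above F lands on the letter G.
A minor second spans 1 semitone, so F# moves to pitch class 7. On the letter G that is G.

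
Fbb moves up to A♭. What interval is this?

augmented third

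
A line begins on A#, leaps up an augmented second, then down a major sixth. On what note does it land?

D##

An augmented second up from A# is B## (letter B, 3 semitones up).
A major sixth down from B## is D## (letter D, 9 semitones down).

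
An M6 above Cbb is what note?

Abb

C up a major sixth is A, so the target letter is A.
From Cbb, a major sixth is 9 semitones up: Abb.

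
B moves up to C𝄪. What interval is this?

augmented second

Counting letters B–C gives a second.
B→C## = 3 semitones, 1 wider than the major second (2), so augmented.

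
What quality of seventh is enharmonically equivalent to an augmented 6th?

minor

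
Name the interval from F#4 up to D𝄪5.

Counting letters F–G–A–B–C–D gives a sixth.
F#→D## = 10 semitones, 1 wider than the major sixth (9), so augmented.

augmented sixth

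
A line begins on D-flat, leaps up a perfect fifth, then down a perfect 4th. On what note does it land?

A perfect fifth up from Db is Ab (letter A, 7 semitones up).
A perfect fourth down from Ab is Eb (letter E, 5 semitones down).

Eb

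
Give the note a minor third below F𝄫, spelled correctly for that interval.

Dbb

A third below F lands on the letter D.
A minor third spans 3 semitones, so Fbb moves to pitch class 0. On the letter D that is Dbb.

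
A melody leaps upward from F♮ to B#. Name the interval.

doubly augmented fourth

Counting letters F–G–A–B gives a fourth.
F→B# = 7 semitones, 2 wider than the perfect fourth (5), so doubly augmented.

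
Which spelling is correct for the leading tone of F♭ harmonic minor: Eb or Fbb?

Eb

Each scale degree takes a distinct letter name. Degree 7 of a scale on F must use the letter E.
Eb and Fbb are enharmonically the same pitch, but only Eb uses the letter E, so it is the correct spelling here.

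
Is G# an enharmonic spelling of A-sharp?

Two spellings are enharmonically equivalent only if they share a pitch class.
Here G# → 8, A# → 10; 8 ≠ 10, so they are not.

No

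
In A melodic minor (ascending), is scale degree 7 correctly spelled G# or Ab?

G#

Each scale degree takes a distinct letter name. Degree 7 of a scale on A must use the letter G.
G# and Ab are enharmonically the same pitch, but only G# uses the letter G, so it is the correct spelling here.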